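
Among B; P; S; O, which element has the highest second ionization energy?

The second ionization energy removes an electron from the +1 ion. For each element: B⁺ still has 2 valence electrons; P⁺ still has 4 valence electrons; S⁺ still has 5 valence electrons; O⁺ still has 5 valence electrons.
All are still removing valence electrons, so compare the +1 ions as you would atoms: IE_2 generally rises across a period (higher Z_eff) and falls down a group (larger shell), subject to the usual subshell exceptions.
Valence configurations: B⁺ [He]2s², P⁺ [Ne]3s²3p², S⁺ [Ne]3s²3p³, O⁺ [He]2s²2p³.
Tabulated IE_2 (kJ/mol): B 2427, P 1907, S 2252, O 3388.
Hence IE_2: P < S < B < O.

O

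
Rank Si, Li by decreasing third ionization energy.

The third ionization energy removes an electron from the +2 ion. For each element: Si²⁺ still has 2 valence electrons; Li²⁺ is already 1 electron into the core.
Pulling an electron out of a noble-gas core costs far more than removing a remaining valence electron, so Li sits at the high end of IE_3.
Approximate IE_3 values (kJ/mol): Si 3232, Li 11815.
Putting it together, IE_3: Si < Li.

Li > Si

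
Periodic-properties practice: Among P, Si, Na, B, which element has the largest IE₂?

Na

The second ionization energy removes an electron from the +1 ion. For each element: P⁺ still has 4 valence electrons; Si⁺ still has 3 valence electrons; Na⁺ is the bare [Ne] core; B⁺ still has 2 valence electrons.
Breaking into a closed-shell core is much more expensive than removing a leftover valence electron — Na has the largest IE_2 here.
Valence configurations: P⁺ [Ne]3s²3p², Si⁺ [Ne]3s²3p¹, B⁺ [He]2s².
The numbers (kJ/mol): P 1907, Si 1577, Na 4562, B 2427.
Hence IE_2: Si < P < B < Na.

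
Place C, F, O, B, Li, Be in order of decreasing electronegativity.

F > O > C > B > Be > Li

Li is in period 2, group 1; Be is in period 2, group 2; B is in period 2, group 13; C is in period 2, group 14; O is in period 2, group 16; F is in period 2, group 17.
EN rises left→right (higher Z_eff, smaller atoms) and falls top→bottom (larger, more shielded atoms).
All lie in period 2, so electronegativity increases left to right.
So from highest to lowest: F > O > C > B > Be > Li.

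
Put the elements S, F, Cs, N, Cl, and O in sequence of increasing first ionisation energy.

Cs < S < Cl < O < N < F

Across a period the outer electron is held more tightly (higher IE₁); down a group it sits in a higher shell, more shielded, and comes off more easily.
Neither a single period nor a single group — weigh both effects.
S > Cs: both effects reinforce here, so S is clearly the higher of the two.
Cl > S: Cl lies to the right of S in period 3, so the across-period effect alone puts Cl higher.
O > Cl: period and group pull opposite ways; the down-group shift dominates (1314 vs 1251 kJ/mol).
N > O: this pair runs against the simple trend — see the exception note.
F > N: both are in period 2; the period trend gives F the larger value.
Note the exception: N has a higher first ionization energy than O, contrary to the simple trend — pairing an electron in O's 2p⁴ costs repulsion energy, so O ionizes more easily than half-filled N (2p³).
Tabulated first ionization energy (kJ/mol): N 1402, O 1314, F 1681, S 1000, Cl 1251, Cs 376.
So from lowest to highest: Cs < S < Cl < O < N < F.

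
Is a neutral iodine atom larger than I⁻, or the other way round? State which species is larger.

I⁻

Forming I⁻ adds 1 electron to I. More electron–electron repulsion in the same shell, with unchanged nuclear charge, lets the cloud expand.
An anion is larger than its parent atom: I⁻ > I.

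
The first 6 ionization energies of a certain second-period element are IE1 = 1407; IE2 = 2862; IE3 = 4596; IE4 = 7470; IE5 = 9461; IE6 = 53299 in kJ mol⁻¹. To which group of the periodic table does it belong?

Group 15

Look for the largest jump between consecutive ionization energies: IE6/IE5 ≈ 5.6, far larger than any earlier ratio.
That jump marks the point where a core electron is being removed. So the atom has 5 valence electrons.
A main-group element with 5 valence electrons is in group 15.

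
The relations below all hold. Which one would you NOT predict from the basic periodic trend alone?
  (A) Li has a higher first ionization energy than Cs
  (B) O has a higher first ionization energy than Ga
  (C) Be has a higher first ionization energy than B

(C)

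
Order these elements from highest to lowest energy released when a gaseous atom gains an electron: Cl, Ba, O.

Cl, O, Ba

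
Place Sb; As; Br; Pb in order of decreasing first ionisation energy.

Br > As > Sb > Pb

As is in period 4, group 15; Br is in period 4, group 17; Sb is in period 5, group 15; Pb is in period 6, group 14.
Removing the outermost electron gets harder across a period and easier down a group.
Neither a single period nor a single group — weigh both effects.
Sb > Pb: relative to Pb, both the across-period and down-group shifts push Sb's first ionization energy up.
As > Sb: they share group 15; the group trend gives As the larger value.
Br > As: Br lies to the right of As in period 4, so the across-period effect alone puts Br higher.
Approximate values (kJ/mol): As 947, Br 1140, Sb 831, Pb 716.
So from highest to lowest: Br > As > Sb > Pb.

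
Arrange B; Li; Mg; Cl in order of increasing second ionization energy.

Mg < Cl < B < Li

The second ionization energy removes an electron from the +1 ion. For each element: B⁺ still has 2 valence electrons; Li⁺ is the bare [He] core; Mg⁺ still has 1 valence electron; Cl⁺ still has 6 valence electrons.
Core electrons are held far more tightly than valence electrons, so Li tops the IE_2 order.
Valence configurations: B⁺ [He]2s², Mg⁺ [Ne]3s¹, Cl⁺ [Ne]3s²3p⁴.
Approximate IE_2 values (kJ/mol): B 2427, Li 7298, Mg 1451, Cl 2298.
Putting it together, IE_2: Mg < Cl < B < Li.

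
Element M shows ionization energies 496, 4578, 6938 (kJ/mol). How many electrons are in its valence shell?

1

Look for the largest jump between consecutive ionization energies: IE2/IE1 ≈ 9.2, far larger than any earlier ratio.
That jump marks the point where a core electron is being removed. So the atom has 1 valence electron.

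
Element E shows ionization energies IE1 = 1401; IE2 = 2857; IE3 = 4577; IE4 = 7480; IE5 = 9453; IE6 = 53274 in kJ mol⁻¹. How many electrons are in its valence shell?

5

Look for the largest jump between consecutive ionization energies: IE6/IE5 ≈ 5.6, far larger than any earlier ratio.
That jump marks the point where a core electron is being removed. So the atom has 5 valence electrons.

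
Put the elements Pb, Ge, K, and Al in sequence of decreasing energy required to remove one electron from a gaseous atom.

Ge > Pb > Al > K

Al is in period 3, group 13; K is in period 4, group 1; Ge is in period 4, group 14; Pb is in period 6, group 14.
IE₁ increases left→right with effective nuclear charge and decreases top→bottom as the valence shell moves farther out.
Neither a single period nor a single group — weigh both effects.
Al > K: both effects reinforce here, so Al is clearly the higher of the two.
Pb > Al: the two effects oppose for this pair; the across-period effect wins (716 vs 578 kJ/mol).
Ge > Pb: Ge sits above Pb in group 14, so the down-group effect alone puts Ge higher.
Approximate values (kJ/mol): Al 578, K 419, Ge 762, Pb 716.
So from highest to lowest: Ge > Pb > Al > K.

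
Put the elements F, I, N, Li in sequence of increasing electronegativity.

Li < I < N < F

Li is in period 2, group 1; N is in period 2, group 15; F is in period 2, group 17; I is in period 5, group 17.
Smaller atoms with higher effective nuclear charge are more electronegative.
These span different periods and groups, so the two trends combine.
I > Li: the two effects oppose for this pair; the across-period effect wins (2.66 vs 0.98).
N > I: the two effects oppose for this pair; the down-group effect wins (3.04 vs 2.66).
F > N: both are in period 2; the period trend gives F the larger value.
Approximate values (Pauling): Li 0.98, N 3.04, F 3.98, I 2.66.
So from lowest to highest: Li < I < N < F.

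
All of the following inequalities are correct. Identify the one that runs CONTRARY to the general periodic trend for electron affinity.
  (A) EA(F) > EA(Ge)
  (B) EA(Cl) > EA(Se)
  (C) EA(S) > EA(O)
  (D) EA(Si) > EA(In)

(C)

The general trend: electron affinity increases across a period and decreases down a group.
(A) F (period 2, group 17) vs Ge (period 4, group 14): the stated order agrees with the simple trend.
(B) Cl (period 3, group 17) vs Se (period 4, group 16): the stated order agrees with the simple trend.
(C) S (period 3, group 16) vs O (period 2, group 16): the stated order contradicts the simple trend.
(D) Si (period 3, group 14) vs In (period 5, group 13): the stated order agrees with the simple trend.
The exception is (C): the compact 2p subshell of O repels the added electron more than S's larger 3p does.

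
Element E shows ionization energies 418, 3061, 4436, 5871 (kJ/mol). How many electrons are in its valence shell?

Look for the largest jump between consecutive ionization energies: IE2/IE1 ≈ 7.3, far larger than any earlier ratio.
That jump marks the point where a core electron is being removed. So the atom has 1 valence electron.

1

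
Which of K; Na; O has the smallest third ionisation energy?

Consider each +2 ion: K²⁺ is already 1 electron into the core; Na²⁺ is already 1 electron into the core; O²⁺ still has 4 valence electrons.
Usually core removal costs more than valence removal, but here the competition is close: a tightly held n=2 valence electron can cost more to remove than an n=3 core electron, so the actual values have to decide it.
Tabulated IE_3 (kJ/mol): K 4420, Na 6910, O 5300.
Overall IE_3 order: K < O < Na.

K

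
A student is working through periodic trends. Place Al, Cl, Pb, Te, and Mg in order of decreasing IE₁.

Cl, Te, Mg, Pb, Al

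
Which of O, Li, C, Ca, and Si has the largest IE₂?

IE_2 is the cost of taking one more electron from the +1 cation: O⁺ still has 5 valence electrons; Li⁺ is the bare [He] core; C⁺ still has 3 valence electrons; Ca⁺ still has 1 valence electron; Si⁺ still has 3 valence electrons.
Pulling an electron out of a noble-gas core costs far more than removing a remaining valence electron, so Li sits at the high end of IE_2.
Valence configurations: O⁺ [He]2s²2p³, C⁺ [He]2s²2p¹, Ca⁺ [Ar]4s¹, Si⁺ [Ne]3s²3p¹.
Tabulated IE_2 (kJ/mol): O 3388, Li 7298, C 2353, Ca 1145, Si 1577.
Overall IE_2 order: Ca < Si < C < O < Li.

Li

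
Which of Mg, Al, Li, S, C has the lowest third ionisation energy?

Al

Consider each +2 ion: Mg²⁺ is the bare [Ne] core; Al²⁺ still has 1 valence electron; Li²⁺ is already 1 electron into the core; S²⁺ still has 4 valence electrons; C²⁺ still has 2 valence electrons.
Pulling an electron out of a noble-gas core costs far more than removing a remaining valence electron, so Mg and Li sit at the high end of IE_3.
Valence configurations: Al²⁺ [Ne]3s¹, S²⁺ [Ne]3s²3p², C²⁺ [He]2s².
Tabulated IE_3 (kJ/mol): Mg 7733, Al 2745, Li 11815, S 3357, C 4620.
Hence IE_3: Al < S < C < Mg < Li.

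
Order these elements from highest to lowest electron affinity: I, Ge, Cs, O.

I, O, Ge, Cs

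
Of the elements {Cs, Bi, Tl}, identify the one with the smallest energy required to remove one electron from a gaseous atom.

Cs

Removing the outermost electron gets harder across a period and easier down a group.
All lie in period 6, so first ionization energy increases left to right.
The smallest energy required to remove one electron from a gaseous atom among these belongs to Cs.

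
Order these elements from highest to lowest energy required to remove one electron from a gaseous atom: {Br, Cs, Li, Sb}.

Br > Sb > Li > Cs

IE₁ increases left→right with effective nuclear charge and decreases top→bottom as the valence shell moves farther out.
Here both period and group differ, so the two effects have to be weighed against each other.
Li > Cs: Li sits above Cs in group 1, so the down-group effect alone puts Li higher.
Sb > Li: the two effects oppose for this pair; the across-period effect wins (831 vs 520 kJ/mol).
Br > Sb: relative to Sb, both the across-period and down-group shifts push Br's first ionization energy up.
Tabulated first ionization energy (kJ/mol): Li 520, Br 1140, Sb 831, Cs 376.
So from highest to lowest: Br > Sb > Li > Cs.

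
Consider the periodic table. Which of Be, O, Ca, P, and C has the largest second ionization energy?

IE_2 is the cost of taking one more electron from the +1 cation: Be⁺ still has 1 valence electron; O⁺ still has 5 valence electrons; Ca⁺ still has 1 valence electron; P⁺ still has 4 valence electrons; C⁺ still has 3 valence electrons.
All are still removing valence electrons, so compare the +1 ions as you would atoms: IE_2 generally rises across a period (higher Z_eff) and falls down a group (larger shell), subject to the usual subshell exceptions.
Valence configurations: Be⁺ [He]2s¹, O⁺ [He]2s²2p³, Ca⁺ [Ar]4s¹, P⁺ [Ne]3s²3p², C⁺ [He]2s²2p¹.
Approximate IE_2 values (kJ/mol): Be 1757, O 3388, Ca 1145, P 1907, C 2353.
Overall IE_2 order: Ca < Be < P < C < O.

O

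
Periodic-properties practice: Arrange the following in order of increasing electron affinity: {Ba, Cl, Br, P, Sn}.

Ba < P < Sn < Br < Cl

P is in period 3, group 15; Cl is in period 3, group 17; Br is in period 4, group 17; Sn is in period 5, group 14; Ba is in period 6, group 2.
EA tends to increase across a period and decrease down a group, though the pattern is less regular than for IE or radius.
Here both period and group differ, so the two effects have to be weighed against each other.
P > Ba: relative to Ba, both the across-period and down-group shifts push P's electron affinity up.
Sn > P: this pair runs against the simple trend — see the exception note.
Br > Sn: relative to Sn, both the across-period and down-group shifts push Br's electron affinity up.
Cl > Br: Cl sits above Br in group 17, so the down-group effect alone puts Cl higher.
Note the exception: Sn has a higher electron affinity than P, contrary to the simple trend — adding an electron to P's half-filled np³ subshell costs electron-pairing energy.
Approximate values (kJ/mol): P 72, Cl 349, Br 325, Sn 107, Ba 14.
So from lowest to highest: Ba < P < Sn < Br < Cl.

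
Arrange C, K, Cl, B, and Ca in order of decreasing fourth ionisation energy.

IE_4 is the cost of taking one more electron from the +3 cation: C³⁺ still has 1 valence electron; K³⁺ is already 2 electrons into the core; Cl³⁺ still has 4 valence electrons; B³⁺ is the bare [He] core; Ca³⁺ is already 1 electron into the core.
Usually core removal costs more than valence removal, but here the competition is close: a tightly held n=2 valence electron can cost more to remove than an n=3 core electron, so the actual values have to decide it.
Valence configurations: C³⁺ [He]2s¹, Cl³⁺ [Ne]3s²3p².
The numbers (kJ/mol): C 6223, K 5877, Cl 5159, B 25026, Ca 6491.
Overall IE_4 order: Cl < K < C < Ca < B.

B > Ca > C > K > Cl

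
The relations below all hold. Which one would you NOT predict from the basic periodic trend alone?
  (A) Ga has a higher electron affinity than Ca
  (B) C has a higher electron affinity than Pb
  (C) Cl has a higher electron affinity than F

(C)

The general trend: electron affinity increases across a period and decreases down a group.
(A) Ga (period 4, group 13) vs Ca (period 4, group 2): the stated order agrees with the simple trend.
(B) C (period 2, group 14) vs Pb (period 6, group 14): the stated order agrees with the simple trend.
(C) Cl (period 3, group 17) vs F (period 2, group 17): the stated order contradicts the simple trend.
The exception is (C): F's small 2p subshell makes the incoming electron feel strong e⁻–e⁻ repulsion, so Cl actually releases more energy on gaining an electron.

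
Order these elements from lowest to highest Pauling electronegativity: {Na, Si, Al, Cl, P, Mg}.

Na < Mg < Al < Si < P < Cl

Na is in period 3, group 1; Mg is in period 3, group 2; Al is in period 3, group 13; Si is in period 3, group 14; P is in period 3, group 15; Cl is in period 3, group 17.
EN rises left→right (higher Z_eff, smaller atoms) and falls top→bottom (larger, more shielded atoms).
All lie in period 3, so electronegativity increases left to right.
So from lowest to highest: Na < Mg < Al < Si < P < Cl.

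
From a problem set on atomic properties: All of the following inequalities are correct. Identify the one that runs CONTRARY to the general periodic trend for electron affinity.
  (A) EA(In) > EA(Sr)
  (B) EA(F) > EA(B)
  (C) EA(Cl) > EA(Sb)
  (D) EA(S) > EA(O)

(D)

The general trend: electron affinity increases across a period and decreases down a group.
(A) In (period 5, group 13) vs Sr (period 5, group 2): the stated order agrees with the simple trend.
(B) F (period 2, group 17) vs B (period 2, group 13): the stated order agrees with the simple trend.
(C) Cl (period 3, group 17) vs Sb (period 5, group 15): the stated order agrees with the simple trend.
(D) S (period 3, group 16) vs O (period 2, group 16): the stated order contradicts the simple trend.
The exception is (D): the compact 2p subshell of O repels the added electron more than S's larger 3p does.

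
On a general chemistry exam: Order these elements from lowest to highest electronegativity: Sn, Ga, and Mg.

EN rises left→right (higher Z_eff, smaller atoms) and falls top→bottom (larger, more shielded atoms).
These sit on a diagonal, where the across-period and down-group effects partly cancel.
Ga > Mg: the two effects oppose for this pair; the across-period effect wins (1.81 vs 1.31).
Sn > Ga: the two effects oppose for this pair; the across-period effect wins (1.96 vs 1.81).
For reference (Pauling): Mg 1.31, Ga 1.81, Sn 1.96.
So from lowest to highest: Mg < Ga < Sn.

Mg < Ga < Sn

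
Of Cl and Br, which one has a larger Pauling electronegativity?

Cl

Cl is in period 3, group 17; Br is in period 4, group 17.
Electronegativity increases across a period and decreases down a group, tracking effective nuclear charge and atomic size.
All are in group 17, so electronegativity increases up the group.
So Cl has the larger Pauling electronegativity (Cl > Br).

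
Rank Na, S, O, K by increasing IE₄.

IE_4 is the cost of taking one more electron from the +3 cation: Na³⁺ is already 2 electrons into the core; S³⁺ still has 3 valence electrons; O³⁺ still has 3 valence electrons; K³⁺ is already 2 electrons into the core.
Usually core removal costs more than valence removal, but here the competition is close: a tightly held n=2 valence electron can cost more to remove than an n=3 core electron, so the actual values have to decide it.
Valence configurations: S³⁺ [Ne]3s²3p¹, O³⁺ [He]2s²2p¹.
The numbers (kJ/mol): Na 9543, S 4556, O 7469, K 5877.
Overall IE_4 order: S < K < O < Na.

S, K, O, Na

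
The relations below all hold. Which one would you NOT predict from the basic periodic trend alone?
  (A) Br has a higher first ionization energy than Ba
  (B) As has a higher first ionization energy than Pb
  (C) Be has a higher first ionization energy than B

The general trend: first ionization energy increases across a period and decreases down a group.
(A) Br (period 4, group 17) vs Ba (period 6, group 2): the stated order agrees with the simple trend.
(B) As (period 4, group 15) vs Pb (period 6, group 14): the stated order agrees with the simple trend.
(C) Be (period 2, group 2) vs B (period 2, group 13): the stated order contradicts the simple trend.
The exception is (C): removing B's lone 2p electron is easier than breaking Be's filled 2s².

(C)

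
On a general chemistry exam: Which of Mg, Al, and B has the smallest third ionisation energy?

Al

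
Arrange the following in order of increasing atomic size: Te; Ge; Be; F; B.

F < B < Be < Ge < Te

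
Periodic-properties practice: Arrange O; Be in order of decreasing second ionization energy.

O > Be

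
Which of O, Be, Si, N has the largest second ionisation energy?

O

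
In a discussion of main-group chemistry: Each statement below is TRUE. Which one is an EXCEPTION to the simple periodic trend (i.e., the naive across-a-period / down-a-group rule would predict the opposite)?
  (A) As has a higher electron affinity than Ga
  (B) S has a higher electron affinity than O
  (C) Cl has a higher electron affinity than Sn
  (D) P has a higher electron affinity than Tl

The general trend: electron affinity increases across a period and decreases down a group.
(A) As (period 4, group 15) vs Ga (period 4, group 13): the stated order agrees with the simple trend.
(B) S (period 3, group 16) vs O (period 2, group 16): the stated order contradicts the simple trend.
(C) Cl (period 3, group 17) vs Sn (period 5, group 14): the stated order agrees with the simple trend.
(D) P (period 3, group 15) vs Tl (period 6, group 13): the stated order agrees with the simple trend.
The exception is (B): the compact 2p subshell of O repels the added electron more than S's larger 3p does.

(B)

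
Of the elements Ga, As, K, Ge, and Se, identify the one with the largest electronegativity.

EN rises left→right (higher Z_eff, smaller atoms) and falls top→bottom (larger, more shielded atoms).
All lie in period 4, so electronegativity increases left to right.
The largest electronegativity among these belongs to Se.

Se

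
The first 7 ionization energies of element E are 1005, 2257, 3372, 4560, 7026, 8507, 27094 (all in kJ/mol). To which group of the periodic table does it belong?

Look for the largest jump between consecutive ionization energies: IE7/IE6 ≈ 3.2, far larger than any earlier ratio.
That jump marks the point where a core electron is being removed. So the atom has 6 valence electrons.
A main-group element with 6 valence electrons is in group 16.

Group 16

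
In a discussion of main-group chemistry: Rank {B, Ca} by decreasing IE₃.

Ca > B

The third ionization energy removes an electron from the +2 ion. For each element: B²⁺ still has 1 valence electron; Ca²⁺ is the bare [Ar] core.
Breaking into a closed-shell core is much more expensive than removing a leftover valence electron — Ca has the largest IE_3 here.
The numbers (kJ/mol): B 3660, Ca 4912.
Hence IE_3: B < Ca.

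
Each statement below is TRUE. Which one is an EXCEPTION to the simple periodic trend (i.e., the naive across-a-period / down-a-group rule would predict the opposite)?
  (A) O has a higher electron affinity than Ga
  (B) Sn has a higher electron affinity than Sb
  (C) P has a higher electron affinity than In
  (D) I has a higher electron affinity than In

(B)

The general trend: electron affinity increases across a period and decreases down a group.
(A) O (period 2, group 16) vs Ga (period 4, group 13): the stated order agrees with the simple trend.
(B) Sn (period 5, group 14) vs Sb (period 5, group 15): the stated order contradicts the simple trend.
(C) P (period 3, group 15) vs In (period 5, group 13): the stated order agrees with the simple trend.
(D) I (period 5, group 17) vs In (period 5, group 13): the stated order agrees with the simple trend.
The exception is (B): adding an electron to Sb's half-filled 5p³ is unfavourable, so Sn has the more exothermic EA.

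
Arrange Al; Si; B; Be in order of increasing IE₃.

Consider each +2 ion: Al²⁺ still has 1 valence electron; Si²⁺ still has 2 valence electrons; B²⁺ still has 1 valence electron; Be²⁺ is the bare [He] core.
Pulling an electron out of a noble-gas core costs far more than removing a remaining valence electron, so Be sits at the high end of IE_3.
Valence configurations: Al²⁺ [Ne]3s¹, Si²⁺ [Ne]3s², B²⁺ [He]2s¹.
Tabulated IE_3 (kJ/mol): Al 2745, Si 3232, B 3660, Be 14849.
Putting it together, IE_3: Al < Si < B < Be.

Al < Si < B < Be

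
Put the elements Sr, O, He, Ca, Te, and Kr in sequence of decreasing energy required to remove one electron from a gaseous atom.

He is in period 1, group 18; O is in period 2, group 16; Ca is in period 4, group 2; Kr is in period 4, group 18; Sr is in period 5, group 2; Te is in period 5, group 16.
IE₁ increases left→right with effective nuclear charge and decreases top→bottom as the valence shell moves farther out.
Here both period and group differ, so the two effects have to be weighed against each other.
Ca > Sr: Ca sits above Sr in group 2, so the down-group effect alone puts Ca higher.
Te > Ca: the two effects oppose for this pair; the across-period effect wins (869 vs 590 kJ/mol).
O > Te: O sits above Te in group 16, so the down-group effect alone puts O higher.
Kr > O: period and group pull opposite ways; the across-period shift dominates (1351 vs 1314 kJ/mol).
He > Kr: He sits above Kr in group 18, so the down-group effect alone puts He higher.
Tabulated first ionization energy (kJ/mol): He 2372, O 1314, Ca 590, Kr 1351, Sr 550, Te 869.
So from highest to lowest: He > Kr > O > Te > Ca > Sr.

He > Kr > O > Te > Ca > Sr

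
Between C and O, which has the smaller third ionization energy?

After 2 electrons have been removed, what remains? C²⁺ still has 2 valence electrons; O²⁺ still has 4 valence electrons.
All are still removing valence electrons, so compare the +2 ions as you would atoms: IE_3 generally rises across a period (higher Z_eff) and falls down a group (larger shell), subject to the usual subshell exceptions.
Valence configurations: C²⁺ [He]2s², O²⁺ [He]2s²2p².
The numbers (kJ/mol): C 4620, O 5300.
Putting it together, IE_3: C < O.

C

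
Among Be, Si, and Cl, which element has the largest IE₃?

The third ionization energy removes an electron from the +2 ion. For each element: Be²⁺ is the bare [He] core; Si²⁺ still has 2 valence electrons; Cl²⁺ still has 5 valence electrons.
Core electrons are held far more tightly than valence electrons, so Be tops the IE_3 order.
Valence configurations: Si²⁺ [Ne]3s², Cl²⁺ [Ne]3s²3p³.
Approximate IE_3 values (kJ/mol): Be 14849, Si 3232, Cl 3822.
Hence IE_3: Si < Cl < Be.

Be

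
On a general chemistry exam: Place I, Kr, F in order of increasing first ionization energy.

I < Kr < F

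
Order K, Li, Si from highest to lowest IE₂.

Li > K > Si

Consider each +1 ion: K⁺ is the bare [Ar] core; Li⁺ is the bare [He] core; Si⁺ still has 3 valence electrons.
Breaking into a closed-shell core is much more expensive than removing a leftover valence electron — K and Li have the largest IE_2 here.
Tabulated IE_2 (kJ/mol): K 3052, Li 7298, Si 1577.
Hence IE_2: Si < K < Li.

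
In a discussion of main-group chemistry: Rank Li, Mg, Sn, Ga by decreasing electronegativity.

EN rises left→right (higher Z_eff, smaller atoms) and falls top→bottom (larger, more shielded atoms).
A diagonal step moves right (one effect) and down (the opposite effect) at once.
Mg > Li: the two effects oppose for this pair; the across-period effect wins (1.31 vs 0.98).
Ga > Mg: the two effects oppose for this pair; the across-period effect wins (1.81 vs 1.31).
Sn > Ga: period and group pull opposite ways; the across-period shift dominates (1.96 vs 1.81).
Tabulated electronegativity (Pauling): Li 0.98, Mg 1.31, Ga 1.81, Sn 1.96.
So from highest to lowest: Sn > Ga > Mg > Li.

Sn, Ga, Mg, Li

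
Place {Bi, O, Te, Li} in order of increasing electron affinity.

Atoms with high Z_eff and room in the valence shell (especially the halogens) have the most exothermic electron affinities.
These span different periods and groups, so the two trends combine.
Bi > Li: period and group pull opposite ways; the across-period shift dominates (91 vs 60 kJ/mol).
O > Bi: relative to Bi, both the across-period and down-group shifts push O's electron affinity up.
Te > O: this pair runs against the simple trend — see the exception note.
Note the exception: Te has a higher electron affinity than O, contrary to the simple trend — O's compact 2p subshell gives strong electron–electron repulsion on the added electron.
For reference (kJ/mol): Li 60, O 141, Te 190, Bi 91.
So from lowest to highest: Li < Bi < O < Te.

Li < Bi < O < Te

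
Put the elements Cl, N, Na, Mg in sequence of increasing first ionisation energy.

Na < Mg < Cl < N

First ionization energy rises across a period (greater Z_eff holds electrons more tightly) and falls down a group (valence electrons are farther from the nucleus).
These span different periods and groups, so the two trends combine.
Mg > Na: both are in period 3; the period trend gives Mg the larger value.
Cl > Mg: Cl lies to the right of Mg in period 3, so the across-period effect alone puts Cl higher.
N > Cl: period and group pull opposite ways; the down-group shift dominates (1402 vs 1251 kJ/mol).
Tabulated first ionization energy (kJ/mol): N 1402, Na 496, Mg 738, Cl 1251.
So from lowest to highest: Na < Mg < Cl < N.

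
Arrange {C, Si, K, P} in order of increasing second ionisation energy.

Si < P < C < K

After 1 electron has been removed, what remains? C⁺ still has 3 valence electrons; Si⁺ still has 3 valence electrons; K⁺ is the bare [Ar] core; P⁺ still has 4 valence electrons.
Pulling an electron out of a noble-gas core costs far more than removing a remaining valence electron, so K sits at the high end of IE_2.
Valence configurations: C⁺ [He]2s²2p¹, Si⁺ [Ne]3s²3p¹, P⁺ [Ne]3s²3p².
Approximate IE_2 values (kJ/mol): C 2353, Si 1577, K 3052, P 1907.
So the second ionization energies run Si < P < C < K.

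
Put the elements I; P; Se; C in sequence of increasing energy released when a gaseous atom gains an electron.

P, C, Se, I

Atoms with high Z_eff and room in the valence shell (especially the halogens) have the most exothermic electron affinities.
These sit on a diagonal, where the across-period and down-group effects partly cancel.
C > P: the two effects oppose for this pair; the down-group effect wins (122 vs 72 kJ/mol).
Se > C: the two effects oppose for this pair; the across-period effect wins (195 vs 122 kJ/mol).
I > Se: period and group pull opposite ways; the across-period shift dominates (295 vs 195 kJ/mol).
For reference (kJ/mol): C 122, P 72, Se 195, I 295.
So from lowest to highest: P < C < Se < I.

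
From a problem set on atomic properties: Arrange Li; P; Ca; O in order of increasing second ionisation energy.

Ca < P < O < Li

Consider each +1 ion: Li⁺ is the bare [He] core; P⁺ still has 4 valence electrons; Ca⁺ still has 1 valence electron; O⁺ still has 5 valence electrons.
Core electrons are held far more tightly than valence electrons, so Li tops the IE_2 order.
Valence configurations: P⁺ [Ne]3s²3p², Ca⁺ [Ar]4s¹, O⁺ [He]2s²2p³.
The numbers (kJ/mol): Li 7298, P 1907, Ca 1145, O 3388.
Putting it together, IE_2: Ca < P < O < Li.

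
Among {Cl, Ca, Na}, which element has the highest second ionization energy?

Na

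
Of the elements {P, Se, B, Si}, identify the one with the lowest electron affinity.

B is in period 2, group 13; Si is in period 3, group 14; P is in period 3, group 15; Se is in period 4, group 16.
Electron affinity generally becomes more exothermic across a period toward the halogens and less exothermic down a group.
Here both period and group differ, so the two effects have to be weighed against each other.
P > B: period and group pull opposite ways; the across-period shift dominates (72 vs 27 kJ/mol).
Si > P: this pair runs against the simple trend — see the exception note.
Se > Si: the two effects oppose for this pair; the across-period effect wins (195 vs 134 kJ/mol).
Note the exception: Si has a higher electron affinity than P, contrary to the simple trend — adding an electron to P's half-filled 3p³ is unfavourable, so Si (3p²) has the more exothermic EA.
For reference (kJ/mol): B 27, Si 134, P 72, Se 195.
The lowest electron affinity among these belongs to B.

B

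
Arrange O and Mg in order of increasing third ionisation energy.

IE_3 is the cost of taking one more electron from the +2 cation: O²⁺ still has 4 valence electrons; Mg²⁺ is the bare [Ne] core.
Breaking into a closed-shell core is much more expensive than removing a leftover valence electron — Mg has the largest IE_3 here.
Approximate IE_3 values (kJ/mol): O 5300, Mg 7733.
So the third ionization energies run O < Mg.

O, Mg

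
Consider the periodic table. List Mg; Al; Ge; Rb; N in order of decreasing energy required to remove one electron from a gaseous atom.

N > Ge > Mg > Al > Rb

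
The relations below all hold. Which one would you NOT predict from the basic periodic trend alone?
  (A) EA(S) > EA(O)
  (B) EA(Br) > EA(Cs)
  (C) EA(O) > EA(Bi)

The general trend: electron affinity increases across a period and decreases down a group.
(A) S (period 3, group 16) vs O (period 2, group 16): the stated order contradicts the simple trend.
(B) Br (period 4, group 17) vs Cs (period 6, group 1): the stated order agrees with the simple trend.
(C) O (period 2, group 16) vs Bi (period 6, group 15): the stated order agrees with the simple trend.
The exception is (A): the compact 2p subshell of O repels the added electron more than S's larger 3p does.

(A)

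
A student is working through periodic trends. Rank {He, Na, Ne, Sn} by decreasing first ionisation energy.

He is in period 1, group 18; Ne is in period 2, group 18; Na is in period 3, group 1; Sn is in period 5, group 14.
Removing the outermost electron gets harder across a period and easier down a group.
These span different periods and groups, so the two trends combine.
Sn > Na: the two effects oppose for this pair; the across-period effect wins (709 vs 496 kJ/mol).
Ne > Sn: relative to Sn, both the across-period and down-group shifts push Ne's first ionization energy up.
He > Ne: He sits above Ne in group 18, so the down-group effect alone puts He higher.
Approximate values (kJ/mol): He 2372, Ne 2081, Na 496, Sn 709.
So from highest to lowest: He > Ne > Sn > Na.

He, Ne, Sn, Na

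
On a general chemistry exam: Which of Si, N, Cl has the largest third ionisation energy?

The third ionization energy removes an electron from the +2 ion. For each element: Si²⁺ still has 2 valence electrons; N²⁺ still has 3 valence electrons; Cl²⁺ still has 5 valence electrons.
All are still removing valence electrons, so compare the +2 ions as you would atoms: IE_3 generally rises across a period (higher Z_eff) and falls down a group (larger shell), subject to the usual subshell exceptions.
Valence configurations: Si²⁺ [Ne]3s², N²⁺ [He]2s²2p¹, Cl²⁺ [Ne]3s²3p³.
Approximate IE_3 values (kJ/mol): Si 3232, N 4578, Cl 3822.
So the third ionization energies run Si < Cl < N.

N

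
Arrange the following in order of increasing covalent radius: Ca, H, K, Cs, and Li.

H < Li < Ca < K < Cs

H is in period 1, group 1; Li is in period 2, group 1; K is in period 4, group 1; Ca is in period 4, group 2; Cs is in period 6, group 1.
Across a period the added protons contract the valence shell; down a group each new principal shell makes the atom larger.
Neither a single period nor a single group — weigh both effects.
Li > H: they share group 1; the group trend gives Li the larger value.
Ca > Li: period and group pull opposite ways; the down-group shift dominates (171 vs 133 pm).
K > Ca: both are in period 4; the period trend gives K the larger value.
Cs > K: Cs sits below K in group 1, so the down-group effect alone puts Cs larger.
For reference (pm): H 32, Li 133, K 196, Ca 171, Cs 232.
So from smallest to largest: H < Li < Ca < K < Cs.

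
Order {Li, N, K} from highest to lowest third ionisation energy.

Li > N > K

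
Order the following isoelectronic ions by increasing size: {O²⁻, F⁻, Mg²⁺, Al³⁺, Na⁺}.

Al³⁺ < Mg²⁺ < Na⁺ < F⁻ < O²⁻

All of these have 10 electrons, so size is governed by nuclear charge alone: the more protons, the stronger the pull on the same electron cloud, and the smaller the ion.
Nuclear charges: Al³⁺ (Z=13), Mg²⁺ (Z=12), Na⁺ (Z=11), F⁻ (Z=9), O²⁻ (Z=8).
Smallest to largest: Al³⁺ < Mg²⁺ < Na⁺ < F⁻ < O²⁻.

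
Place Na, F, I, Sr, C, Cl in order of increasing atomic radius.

F < C < Cl < I < Na < Sr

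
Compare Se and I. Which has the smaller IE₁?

Se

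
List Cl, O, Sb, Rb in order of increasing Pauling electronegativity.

Rb < Sb < Cl < O

O is in period 2, group 16; Cl is in period 3, group 17; Rb is in period 5, group 1; Sb is in period 5, group 15.
Atoms toward the upper right of the periodic table pull bonding electrons most strongly.
Here both period and group differ, so the two effects have to be weighed against each other.
Sb > Rb: both are in period 5; the period trend gives Sb the larger value.
Cl > Sb: relative to Sb, both the across-period and down-group shifts push Cl's electronegativity up.
O > Cl: period and group pull opposite ways; the down-group shift dominates (3.44 vs 3.16).
Approximate values (Pauling): O 3.44, Cl 3.16, Rb 0.82, Sb 2.05.
So from lowest to highest: Rb < Sb < Cl < O.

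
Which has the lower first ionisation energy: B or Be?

B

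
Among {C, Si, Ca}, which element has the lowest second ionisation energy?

Ca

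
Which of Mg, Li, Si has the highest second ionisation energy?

Consider each +1 ion: Mg⁺ still has 1 valence electron; Li⁺ is the bare [He] core; Si⁺ still has 3 valence electrons.
Core electrons are held far more tightly than valence electrons, so Li tops the IE_2 order.
Valence configurations: Mg⁺ [Ne]3s¹, Si⁺ [Ne]3s²3p¹.
Approximate IE_2 values (kJ/mol): Mg 1451, Li 7298, Si 1577.
Overall IE_2 order: Mg < Si < Li.

Li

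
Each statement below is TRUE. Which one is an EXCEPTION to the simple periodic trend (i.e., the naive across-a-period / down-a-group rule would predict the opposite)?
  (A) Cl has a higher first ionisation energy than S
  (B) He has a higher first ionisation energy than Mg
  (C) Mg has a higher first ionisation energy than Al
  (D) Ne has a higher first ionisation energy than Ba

(C)

The general trend: first ionisation energy increases across a period and decreases down a group.
(A) Cl (period 3, group 17) vs S (period 3, group 16): the stated order agrees with the simple trend.
(B) He (period 1, group 18) vs Mg (period 3, group 2): the stated order agrees with the simple trend.
(C) Mg (period 3, group 2) vs Al (period 3, group 13): the stated order contradicts the simple trend.
(D) Ne (period 2, group 18) vs Ba (period 6, group 2): the stated order agrees with the simple trend.
The exception is (C): Al's single 3p electron is easier to remove than one from Mg's filled 3s².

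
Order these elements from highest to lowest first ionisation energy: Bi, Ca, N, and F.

N is in period 2, group 15; F is in period 2, group 17; Ca is in period 4, group 2; Bi is in period 6, group 15.
Across a period the outer electron is held more tightly (higher IE₁); down a group it sits in a higher shell, more shielded, and comes off more easily.
Here both period and group differ, so the two effects have to be weighed against each other.
Bi > Ca: the two effects oppose for this pair; the across-period effect wins (703 vs 590 kJ/mol).
N > Bi: N sits above Bi in group 15, so the down-group effect alone puts N higher.
F > N: both are in period 2; the period trend gives F the larger value.
Approximate values (kJ/mol): N 1402, F 1681, Ca 590, Bi 703.
So from highest to lowest: F > N > Bi > Ca.

F, N, Bi, Ca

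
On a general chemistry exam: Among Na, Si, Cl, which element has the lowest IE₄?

IE_4 is the cost of taking one more electron from the +3 cation: Na³⁺ is already 2 electrons into the core; Si³⁺ still has 1 valence electron; Cl³⁺ still has 4 valence electrons.
Core electrons are held far more tightly than valence electrons, so Na tops the IE_4 order.
Valence configurations: Si³⁺ [Ne]3s¹, Cl³⁺ [Ne]3s²3p².
Approximate IE_4 values (kJ/mol): Na 9543, Si 4356, Cl 5159.
Hence IE_4: Si < Cl < Na.

Si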